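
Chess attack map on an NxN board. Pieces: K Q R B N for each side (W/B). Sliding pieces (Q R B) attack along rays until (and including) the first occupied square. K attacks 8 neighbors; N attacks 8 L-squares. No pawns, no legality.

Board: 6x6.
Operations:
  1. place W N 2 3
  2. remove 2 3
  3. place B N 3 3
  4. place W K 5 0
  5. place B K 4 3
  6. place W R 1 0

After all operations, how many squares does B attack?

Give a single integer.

Op 1: place WN@(2,3)
Op 2: remove (2,3)
Op 3: place BN@(3,3)
Op 4: place WK@(5,0)
Op 5: place BK@(4,3)
Op 6: place WR@(1,0)
Per-piece attacks for B:
  BN@(3,3): attacks (4,5) (5,4) (2,5) (1,4) (4,1) (5,2) (2,1) (1,2)
  BK@(4,3): attacks (4,4) (4,2) (5,3) (3,3) (5,4) (5,2) (3,4) (3,2)
Union (14 distinct): (1,2) (1,4) (2,1) (2,5) (3,2) (3,3) (3,4) (4,1) (4,2) (4,4) (4,5) (5,2) (5,3) (5,4)

Answer: 14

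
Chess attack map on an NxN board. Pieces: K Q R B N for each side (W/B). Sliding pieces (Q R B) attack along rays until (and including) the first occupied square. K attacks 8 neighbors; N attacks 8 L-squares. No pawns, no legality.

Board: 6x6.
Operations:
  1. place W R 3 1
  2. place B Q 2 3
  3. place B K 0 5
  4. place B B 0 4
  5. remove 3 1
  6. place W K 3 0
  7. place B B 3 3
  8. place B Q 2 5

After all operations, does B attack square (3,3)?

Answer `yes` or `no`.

Op 1: place WR@(3,1)
Op 2: place BQ@(2,3)
Op 3: place BK@(0,5)
Op 4: place BB@(0,4)
Op 5: remove (3,1)
Op 6: place WK@(3,0)
Op 7: place BB@(3,3)
Op 8: place BQ@(2,5)
Per-piece attacks for B:
  BB@(0,4): attacks (1,5) (1,3) (2,2) (3,1) (4,0)
  BK@(0,5): attacks (0,4) (1,5) (1,4)
  BQ@(2,3): attacks (2,4) (2,5) (2,2) (2,1) (2,0) (3,3) (1,3) (0,3) (3,4) (4,5) (3,2) (4,1) (5,0) (1,4) (0,5) (1,2) (0,1) [ray(0,1) blocked at (2,5); ray(1,0) blocked at (3,3); ray(-1,1) blocked at (0,5)]
  BQ@(2,5): attacks (2,4) (2,3) (3,5) (4,5) (5,5) (1,5) (0,5) (3,4) (4,3) (5,2) (1,4) (0,3) [ray(0,-1) blocked at (2,3); ray(-1,0) blocked at (0,5)]
  BB@(3,3): attacks (4,4) (5,5) (4,2) (5,1) (2,4) (1,5) (2,2) (1,1) (0,0)
B attacks (3,3): yes

Answer: yes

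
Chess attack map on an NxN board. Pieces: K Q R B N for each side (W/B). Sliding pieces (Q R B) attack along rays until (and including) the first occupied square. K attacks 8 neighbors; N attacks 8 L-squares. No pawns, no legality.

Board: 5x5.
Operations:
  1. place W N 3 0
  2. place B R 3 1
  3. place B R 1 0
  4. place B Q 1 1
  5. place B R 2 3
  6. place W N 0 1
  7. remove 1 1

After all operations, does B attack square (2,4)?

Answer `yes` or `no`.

Answer: yes

Derivation:
Op 1: place WN@(3,0)
Op 2: place BR@(3,1)
Op 3: place BR@(1,0)
Op 4: place BQ@(1,1)
Op 5: place BR@(2,3)
Op 6: place WN@(0,1)
Op 7: remove (1,1)
Per-piece attacks for B:
  BR@(1,0): attacks (1,1) (1,2) (1,3) (1,4) (2,0) (3,0) (0,0) [ray(1,0) blocked at (3,0)]
  BR@(2,3): attacks (2,4) (2,2) (2,1) (2,0) (3,3) (4,3) (1,3) (0,3)
  BR@(3,1): attacks (3,2) (3,3) (3,4) (3,0) (4,1) (2,1) (1,1) (0,1) [ray(0,-1) blocked at (3,0); ray(-1,0) blocked at (0,1)]
B attacks (2,4): yes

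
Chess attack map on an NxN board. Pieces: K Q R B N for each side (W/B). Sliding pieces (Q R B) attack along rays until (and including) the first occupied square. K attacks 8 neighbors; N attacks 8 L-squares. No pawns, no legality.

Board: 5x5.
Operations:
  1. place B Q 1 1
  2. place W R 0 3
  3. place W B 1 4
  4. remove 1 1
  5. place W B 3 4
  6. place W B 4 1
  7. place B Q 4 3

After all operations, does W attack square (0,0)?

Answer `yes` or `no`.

Answer: yes

Derivation:
Op 1: place BQ@(1,1)
Op 2: place WR@(0,3)
Op 3: place WB@(1,4)
Op 4: remove (1,1)
Op 5: place WB@(3,4)
Op 6: place WB@(4,1)
Op 7: place BQ@(4,3)
Per-piece attacks for W:
  WR@(0,3): attacks (0,4) (0,2) (0,1) (0,0) (1,3) (2,3) (3,3) (4,3) [ray(1,0) blocked at (4,3)]
  WB@(1,4): attacks (2,3) (3,2) (4,1) (0,3) [ray(1,-1) blocked at (4,1); ray(-1,-1) blocked at (0,3)]
  WB@(3,4): attacks (4,3) (2,3) (1,2) (0,1) [ray(1,-1) blocked at (4,3)]
  WB@(4,1): attacks (3,2) (2,3) (1,4) (3,0) [ray(-1,1) blocked at (1,4)]
W attacks (0,0): yes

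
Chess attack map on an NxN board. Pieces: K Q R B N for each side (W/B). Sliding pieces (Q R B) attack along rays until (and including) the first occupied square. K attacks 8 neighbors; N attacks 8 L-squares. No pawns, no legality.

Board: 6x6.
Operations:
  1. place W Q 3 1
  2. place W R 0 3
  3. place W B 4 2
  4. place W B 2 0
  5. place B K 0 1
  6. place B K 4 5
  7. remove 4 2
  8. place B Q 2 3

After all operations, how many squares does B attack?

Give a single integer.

Op 1: place WQ@(3,1)
Op 2: place WR@(0,3)
Op 3: place WB@(4,2)
Op 4: place WB@(2,0)
Op 5: place BK@(0,1)
Op 6: place BK@(4,5)
Op 7: remove (4,2)
Op 8: place BQ@(2,3)
Per-piece attacks for B:
  BK@(0,1): attacks (0,2) (0,0) (1,1) (1,2) (1,0)
  BQ@(2,3): attacks (2,4) (2,5) (2,2) (2,1) (2,0) (3,3) (4,3) (5,3) (1,3) (0,3) (3,4) (4,5) (3,2) (4,1) (5,0) (1,4) (0,5) (1,2) (0,1) [ray(0,-1) blocked at (2,0); ray(-1,0) blocked at (0,3); ray(1,1) blocked at (4,5); ray(-1,-1) blocked at (0,1)]
  BK@(4,5): attacks (4,4) (5,5) (3,5) (5,4) (3,4)
Union (27 distinct): (0,0) (0,1) (0,2) (0,3) (0,5) (1,0) (1,1) (1,2) (1,3) (1,4) (2,0) (2,1) (2,2) (2,4) (2,5) (3,2) (3,3) (3,4) (3,5) (4,1) (4,3) (4,4) (4,5) (5,0) (5,3) (5,4) (5,5)

Answer: 27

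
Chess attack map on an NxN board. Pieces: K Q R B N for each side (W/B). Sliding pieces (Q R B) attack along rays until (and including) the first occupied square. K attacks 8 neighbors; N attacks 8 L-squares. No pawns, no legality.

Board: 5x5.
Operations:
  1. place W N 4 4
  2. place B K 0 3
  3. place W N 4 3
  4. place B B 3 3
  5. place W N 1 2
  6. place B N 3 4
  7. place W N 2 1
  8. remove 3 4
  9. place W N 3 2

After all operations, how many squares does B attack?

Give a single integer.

Op 1: place WN@(4,4)
Op 2: place BK@(0,3)
Op 3: place WN@(4,3)
Op 4: place BB@(3,3)
Op 5: place WN@(1,2)
Op 6: place BN@(3,4)
Op 7: place WN@(2,1)
Op 8: remove (3,4)
Op 9: place WN@(3,2)
Per-piece attacks for B:
  BK@(0,3): attacks (0,4) (0,2) (1,3) (1,4) (1,2)
  BB@(3,3): attacks (4,4) (4,2) (2,4) (2,2) (1,1) (0,0) [ray(1,1) blocked at (4,4)]
Union (11 distinct): (0,0) (0,2) (0,4) (1,1) (1,2) (1,3) (1,4) (2,2) (2,4) (4,2) (4,4)

Answer: 11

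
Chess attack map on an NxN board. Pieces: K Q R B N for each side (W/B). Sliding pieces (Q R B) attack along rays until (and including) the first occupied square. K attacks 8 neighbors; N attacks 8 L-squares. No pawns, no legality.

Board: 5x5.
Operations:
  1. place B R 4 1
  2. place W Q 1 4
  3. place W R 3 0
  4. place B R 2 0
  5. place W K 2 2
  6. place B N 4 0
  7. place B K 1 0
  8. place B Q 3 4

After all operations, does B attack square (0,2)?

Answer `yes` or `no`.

Answer: no

Derivation:
Op 1: place BR@(4,1)
Op 2: place WQ@(1,4)
Op 3: place WR@(3,0)
Op 4: place BR@(2,0)
Op 5: place WK@(2,2)
Op 6: place BN@(4,0)
Op 7: place BK@(1,0)
Op 8: place BQ@(3,4)
Per-piece attacks for B:
  BK@(1,0): attacks (1,1) (2,0) (0,0) (2,1) (0,1)
  BR@(2,0): attacks (2,1) (2,2) (3,0) (1,0) [ray(0,1) blocked at (2,2); ray(1,0) blocked at (3,0); ray(-1,0) blocked at (1,0)]
  BQ@(3,4): attacks (3,3) (3,2) (3,1) (3,0) (4,4) (2,4) (1,4) (4,3) (2,3) (1,2) (0,1) [ray(0,-1) blocked at (3,0); ray(-1,0) blocked at (1,4)]
  BN@(4,0): attacks (3,2) (2,1)
  BR@(4,1): attacks (4,2) (4,3) (4,4) (4,0) (3,1) (2,1) (1,1) (0,1) [ray(0,-1) blocked at (4,0)]
B attacks (0,2): no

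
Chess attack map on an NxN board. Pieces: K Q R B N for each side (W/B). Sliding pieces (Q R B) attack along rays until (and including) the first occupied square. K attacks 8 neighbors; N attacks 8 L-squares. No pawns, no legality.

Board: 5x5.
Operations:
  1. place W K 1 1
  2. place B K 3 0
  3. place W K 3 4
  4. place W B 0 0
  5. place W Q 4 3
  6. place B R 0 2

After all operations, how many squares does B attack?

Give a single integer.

Op 1: place WK@(1,1)
Op 2: place BK@(3,0)
Op 3: place WK@(3,4)
Op 4: place WB@(0,0)
Op 5: place WQ@(4,3)
Op 6: place BR@(0,2)
Per-piece attacks for B:
  BR@(0,2): attacks (0,3) (0,4) (0,1) (0,0) (1,2) (2,2) (3,2) (4,2) [ray(0,-1) blocked at (0,0)]
  BK@(3,0): attacks (3,1) (4,0) (2,0) (4,1) (2,1)
Union (13 distinct): (0,0) (0,1) (0,3) (0,4) (1,2) (2,0) (2,1) (2,2) (3,1) (3,2) (4,0) (4,1) (4,2)

Answer: 13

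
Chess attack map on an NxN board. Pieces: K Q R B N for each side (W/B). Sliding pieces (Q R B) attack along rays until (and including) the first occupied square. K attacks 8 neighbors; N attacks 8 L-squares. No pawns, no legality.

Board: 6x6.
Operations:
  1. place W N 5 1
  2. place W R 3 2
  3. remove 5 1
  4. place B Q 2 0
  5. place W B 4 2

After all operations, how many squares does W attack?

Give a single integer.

Op 1: place WN@(5,1)
Op 2: place WR@(3,2)
Op 3: remove (5,1)
Op 4: place BQ@(2,0)
Op 5: place WB@(4,2)
Per-piece attacks for W:
  WR@(3,2): attacks (3,3) (3,4) (3,5) (3,1) (3,0) (4,2) (2,2) (1,2) (0,2) [ray(1,0) blocked at (4,2)]
  WB@(4,2): attacks (5,3) (5,1) (3,3) (2,4) (1,5) (3,1) (2,0) [ray(-1,-1) blocked at (2,0)]
Union (14 distinct): (0,2) (1,2) (1,5) (2,0) (2,2) (2,4) (3,0) (3,1) (3,3) (3,4) (3,5) (4,2) (5,1) (5,3)

Answer: 14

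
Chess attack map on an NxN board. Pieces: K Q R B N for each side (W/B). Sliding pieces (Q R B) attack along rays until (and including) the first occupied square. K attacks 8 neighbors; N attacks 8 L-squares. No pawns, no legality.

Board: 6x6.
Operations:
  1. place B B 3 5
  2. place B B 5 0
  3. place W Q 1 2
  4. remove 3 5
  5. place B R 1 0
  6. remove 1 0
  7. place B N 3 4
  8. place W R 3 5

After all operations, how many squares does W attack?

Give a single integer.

Answer: 20

Derivation:
Op 1: place BB@(3,5)
Op 2: place BB@(5,0)
Op 3: place WQ@(1,2)
Op 4: remove (3,5)
Op 5: place BR@(1,0)
Op 6: remove (1,0)
Op 7: place BN@(3,4)
Op 8: place WR@(3,5)
Per-piece attacks for W:
  WQ@(1,2): attacks (1,3) (1,4) (1,5) (1,1) (1,0) (2,2) (3,2) (4,2) (5,2) (0,2) (2,3) (3,4) (2,1) (3,0) (0,3) (0,1) [ray(1,1) blocked at (3,4)]
  WR@(3,5): attacks (3,4) (4,5) (5,5) (2,5) (1,5) (0,5) [ray(0,-1) blocked at (3,4)]
Union (20 distinct): (0,1) (0,2) (0,3) (0,5) (1,0) (1,1) (1,3) (1,4) (1,5) (2,1) (2,2) (2,3) (2,5) (3,0) (3,2) (3,4) (4,2) (4,5) (5,2) (5,5)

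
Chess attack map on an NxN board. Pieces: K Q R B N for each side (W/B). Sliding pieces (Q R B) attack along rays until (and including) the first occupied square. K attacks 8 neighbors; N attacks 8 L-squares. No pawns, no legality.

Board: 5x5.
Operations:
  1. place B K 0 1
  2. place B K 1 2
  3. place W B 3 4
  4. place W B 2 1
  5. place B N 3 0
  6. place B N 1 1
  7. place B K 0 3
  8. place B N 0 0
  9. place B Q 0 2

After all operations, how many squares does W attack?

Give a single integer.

Answer: 6

Derivation:
Op 1: place BK@(0,1)
Op 2: place BK@(1,2)
Op 3: place WB@(3,4)
Op 4: place WB@(2,1)
Op 5: place BN@(3,0)
Op 6: place BN@(1,1)
Op 7: place BK@(0,3)
Op 8: place BN@(0,0)
Op 9: place BQ@(0,2)
Per-piece attacks for W:
  WB@(2,1): attacks (3,2) (4,3) (3,0) (1,2) (1,0) [ray(1,-1) blocked at (3,0); ray(-1,1) blocked at (1,2)]
  WB@(3,4): attacks (4,3) (2,3) (1,2) [ray(-1,-1) blocked at (1,2)]
Union (6 distinct): (1,0) (1,2) (2,3) (3,0) (3,2) (4,3)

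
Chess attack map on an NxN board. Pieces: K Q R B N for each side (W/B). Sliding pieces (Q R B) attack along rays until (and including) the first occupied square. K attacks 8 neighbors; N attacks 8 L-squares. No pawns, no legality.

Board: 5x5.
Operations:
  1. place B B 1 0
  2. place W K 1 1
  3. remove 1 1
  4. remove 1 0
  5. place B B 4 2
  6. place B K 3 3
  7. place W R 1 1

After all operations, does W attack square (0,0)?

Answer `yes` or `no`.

Answer: no

Derivation:
Op 1: place BB@(1,0)
Op 2: place WK@(1,1)
Op 3: remove (1,1)
Op 4: remove (1,0)
Op 5: place BB@(4,2)
Op 6: place BK@(3,3)
Op 7: place WR@(1,1)
Per-piece attacks for W:
  WR@(1,1): attacks (1,2) (1,3) (1,4) (1,0) (2,1) (3,1) (4,1) (0,1)
W attacks (0,0): no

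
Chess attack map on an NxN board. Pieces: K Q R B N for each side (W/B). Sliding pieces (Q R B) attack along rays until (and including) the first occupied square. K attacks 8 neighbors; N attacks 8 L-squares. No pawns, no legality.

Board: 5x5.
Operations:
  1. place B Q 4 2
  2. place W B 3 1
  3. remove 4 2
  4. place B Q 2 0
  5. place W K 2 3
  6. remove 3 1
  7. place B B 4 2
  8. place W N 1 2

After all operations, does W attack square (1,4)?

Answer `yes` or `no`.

Op 1: place BQ@(4,2)
Op 2: place WB@(3,1)
Op 3: remove (4,2)
Op 4: place BQ@(2,0)
Op 5: place WK@(2,3)
Op 6: remove (3,1)
Op 7: place BB@(4,2)
Op 8: place WN@(1,2)
Per-piece attacks for W:
  WN@(1,2): attacks (2,4) (3,3) (0,4) (2,0) (3,1) (0,0)
  WK@(2,3): attacks (2,4) (2,2) (3,3) (1,3) (3,4) (3,2) (1,4) (1,2)
W attacks (1,4): yes

Answer: yes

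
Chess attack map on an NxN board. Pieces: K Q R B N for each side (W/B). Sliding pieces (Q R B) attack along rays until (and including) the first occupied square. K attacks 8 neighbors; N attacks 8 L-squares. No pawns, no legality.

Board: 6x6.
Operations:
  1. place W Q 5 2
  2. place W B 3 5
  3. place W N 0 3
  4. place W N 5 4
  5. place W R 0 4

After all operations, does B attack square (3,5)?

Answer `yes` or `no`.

Op 1: place WQ@(5,2)
Op 2: place WB@(3,5)
Op 3: place WN@(0,3)
Op 4: place WN@(5,4)
Op 5: place WR@(0,4)
Per-piece attacks for B:
B attacks (3,5): no

Answer: no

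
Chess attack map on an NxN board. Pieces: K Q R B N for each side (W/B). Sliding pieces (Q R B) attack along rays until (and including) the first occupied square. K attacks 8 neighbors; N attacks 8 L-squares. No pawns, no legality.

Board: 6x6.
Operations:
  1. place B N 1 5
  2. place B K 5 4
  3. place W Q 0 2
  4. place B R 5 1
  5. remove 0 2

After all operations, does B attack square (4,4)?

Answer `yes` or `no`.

Answer: yes

Derivation:
Op 1: place BN@(1,5)
Op 2: place BK@(5,4)
Op 3: place WQ@(0,2)
Op 4: place BR@(5,1)
Op 5: remove (0,2)
Per-piece attacks for B:
  BN@(1,5): attacks (2,3) (3,4) (0,3)
  BR@(5,1): attacks (5,2) (5,3) (5,4) (5,0) (4,1) (3,1) (2,1) (1,1) (0,1) [ray(0,1) blocked at (5,4)]
  BK@(5,4): attacks (5,5) (5,3) (4,4) (4,5) (4,3)
B attacks (4,4): yes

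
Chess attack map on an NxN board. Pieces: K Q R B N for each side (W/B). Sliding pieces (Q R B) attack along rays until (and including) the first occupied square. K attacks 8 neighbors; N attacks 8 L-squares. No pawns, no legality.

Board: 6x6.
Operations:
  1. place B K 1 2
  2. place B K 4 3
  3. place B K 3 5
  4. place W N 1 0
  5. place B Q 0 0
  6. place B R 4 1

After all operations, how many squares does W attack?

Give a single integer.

Answer: 3

Derivation:
Op 1: place BK@(1,2)
Op 2: place BK@(4,3)
Op 3: place BK@(3,5)
Op 4: place WN@(1,0)
Op 5: place BQ@(0,0)
Op 6: place BR@(4,1)
Per-piece attacks for W:
  WN@(1,0): attacks (2,2) (3,1) (0,2)
Union (3 distinct): (0,2) (2,2) (3,1)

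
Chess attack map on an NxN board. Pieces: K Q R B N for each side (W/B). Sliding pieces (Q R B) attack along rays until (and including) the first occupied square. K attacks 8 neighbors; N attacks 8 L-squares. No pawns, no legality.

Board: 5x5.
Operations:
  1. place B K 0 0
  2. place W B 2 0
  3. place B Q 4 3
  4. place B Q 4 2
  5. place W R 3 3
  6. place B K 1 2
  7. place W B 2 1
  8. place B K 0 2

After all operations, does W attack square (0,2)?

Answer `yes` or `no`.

Op 1: place BK@(0,0)
Op 2: place WB@(2,0)
Op 3: place BQ@(4,3)
Op 4: place BQ@(4,2)
Op 5: place WR@(3,3)
Op 6: place BK@(1,2)
Op 7: place WB@(2,1)
Op 8: place BK@(0,2)
Per-piece attacks for W:
  WB@(2,0): attacks (3,1) (4,2) (1,1) (0,2) [ray(1,1) blocked at (4,2); ray(-1,1) blocked at (0,2)]
  WB@(2,1): attacks (3,2) (4,3) (3,0) (1,2) (1,0) [ray(1,1) blocked at (4,3); ray(-1,1) blocked at (1,2)]
  WR@(3,3): attacks (3,4) (3,2) (3,1) (3,0) (4,3) (2,3) (1,3) (0,3) [ray(1,0) blocked at (4,3)]
W attacks (0,2): yes

Answer: yes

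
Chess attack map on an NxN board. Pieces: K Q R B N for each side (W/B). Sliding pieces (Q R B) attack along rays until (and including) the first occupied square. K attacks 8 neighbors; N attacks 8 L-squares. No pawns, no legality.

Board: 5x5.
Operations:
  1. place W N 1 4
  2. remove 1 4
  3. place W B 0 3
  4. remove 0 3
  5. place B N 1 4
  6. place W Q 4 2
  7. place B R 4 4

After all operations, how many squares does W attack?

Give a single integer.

Answer: 12

Derivation:
Op 1: place WN@(1,4)
Op 2: remove (1,4)
Op 3: place WB@(0,3)
Op 4: remove (0,3)
Op 5: place BN@(1,4)
Op 6: place WQ@(4,2)
Op 7: place BR@(4,4)
Per-piece attacks for W:
  WQ@(4,2): attacks (4,3) (4,4) (4,1) (4,0) (3,2) (2,2) (1,2) (0,2) (3,3) (2,4) (3,1) (2,0) [ray(0,1) blocked at (4,4)]
Union (12 distinct): (0,2) (1,2) (2,0) (2,2) (2,4) (3,1) (3,2) (3,3) (4,0) (4,1) (4,3) (4,4)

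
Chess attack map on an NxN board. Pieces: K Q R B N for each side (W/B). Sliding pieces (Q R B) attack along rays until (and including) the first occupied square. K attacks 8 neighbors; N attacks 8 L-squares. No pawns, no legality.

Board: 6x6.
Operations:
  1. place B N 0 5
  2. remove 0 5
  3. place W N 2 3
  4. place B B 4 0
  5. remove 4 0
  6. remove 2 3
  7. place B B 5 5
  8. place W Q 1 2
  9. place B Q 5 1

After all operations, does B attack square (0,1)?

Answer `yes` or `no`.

Answer: yes

Derivation:
Op 1: place BN@(0,5)
Op 2: remove (0,5)
Op 3: place WN@(2,3)
Op 4: place BB@(4,0)
Op 5: remove (4,0)
Op 6: remove (2,3)
Op 7: place BB@(5,5)
Op 8: place WQ@(1,2)
Op 9: place BQ@(5,1)
Per-piece attacks for B:
  BQ@(5,1): attacks (5,2) (5,3) (5,4) (5,5) (5,0) (4,1) (3,1) (2,1) (1,1) (0,1) (4,2) (3,3) (2,4) (1,5) (4,0) [ray(0,1) blocked at (5,5)]
  BB@(5,5): attacks (4,4) (3,3) (2,2) (1,1) (0,0)
B attacks (0,1): yes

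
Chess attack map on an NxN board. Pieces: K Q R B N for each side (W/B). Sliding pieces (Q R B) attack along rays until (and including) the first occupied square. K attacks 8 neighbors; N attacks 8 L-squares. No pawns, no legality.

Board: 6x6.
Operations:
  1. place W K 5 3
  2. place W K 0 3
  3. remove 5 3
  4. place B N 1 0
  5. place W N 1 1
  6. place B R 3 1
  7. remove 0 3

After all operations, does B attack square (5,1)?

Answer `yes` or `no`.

Op 1: place WK@(5,3)
Op 2: place WK@(0,3)
Op 3: remove (5,3)
Op 4: place BN@(1,0)
Op 5: place WN@(1,1)
Op 6: place BR@(3,1)
Op 7: remove (0,3)
Per-piece attacks for B:
  BN@(1,0): attacks (2,2) (3,1) (0,2)
  BR@(3,1): attacks (3,2) (3,3) (3,4) (3,5) (3,0) (4,1) (5,1) (2,1) (1,1) [ray(-1,0) blocked at (1,1)]
B attacks (5,1): yes

Answer: yes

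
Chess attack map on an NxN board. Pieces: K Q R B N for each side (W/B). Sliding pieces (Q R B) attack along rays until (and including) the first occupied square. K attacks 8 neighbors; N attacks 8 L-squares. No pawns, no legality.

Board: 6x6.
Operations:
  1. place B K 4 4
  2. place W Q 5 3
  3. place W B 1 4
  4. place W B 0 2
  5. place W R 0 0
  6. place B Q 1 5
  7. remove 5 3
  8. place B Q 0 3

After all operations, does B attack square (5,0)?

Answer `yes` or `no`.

Op 1: place BK@(4,4)
Op 2: place WQ@(5,3)
Op 3: place WB@(1,4)
Op 4: place WB@(0,2)
Op 5: place WR@(0,0)
Op 6: place BQ@(1,5)
Op 7: remove (5,3)
Op 8: place BQ@(0,3)
Per-piece attacks for B:
  BQ@(0,3): attacks (0,4) (0,5) (0,2) (1,3) (2,3) (3,3) (4,3) (5,3) (1,4) (1,2) (2,1) (3,0) [ray(0,-1) blocked at (0,2); ray(1,1) blocked at (1,4)]
  BQ@(1,5): attacks (1,4) (2,5) (3,5) (4,5) (5,5) (0,5) (2,4) (3,3) (4,2) (5,1) (0,4) [ray(0,-1) blocked at (1,4)]
  BK@(4,4): attacks (4,5) (4,3) (5,4) (3,4) (5,5) (5,3) (3,5) (3,3)
B attacks (5,0): no

Answer: no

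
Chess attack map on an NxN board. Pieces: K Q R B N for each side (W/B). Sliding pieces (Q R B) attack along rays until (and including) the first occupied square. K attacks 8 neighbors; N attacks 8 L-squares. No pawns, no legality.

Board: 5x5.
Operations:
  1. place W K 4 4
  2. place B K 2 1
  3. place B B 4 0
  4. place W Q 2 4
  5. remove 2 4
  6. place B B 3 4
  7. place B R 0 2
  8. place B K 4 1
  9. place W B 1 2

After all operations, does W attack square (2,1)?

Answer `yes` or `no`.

Answer: yes

Derivation:
Op 1: place WK@(4,4)
Op 2: place BK@(2,1)
Op 3: place BB@(4,0)
Op 4: place WQ@(2,4)
Op 5: remove (2,4)
Op 6: place BB@(3,4)
Op 7: place BR@(0,2)
Op 8: place BK@(4,1)
Op 9: place WB@(1,2)
Per-piece attacks for W:
  WB@(1,2): attacks (2,3) (3,4) (2,1) (0,3) (0,1) [ray(1,1) blocked at (3,4); ray(1,-1) blocked at (2,1)]
  WK@(4,4): attacks (4,3) (3,4) (3,3)
W attacks (2,1): yes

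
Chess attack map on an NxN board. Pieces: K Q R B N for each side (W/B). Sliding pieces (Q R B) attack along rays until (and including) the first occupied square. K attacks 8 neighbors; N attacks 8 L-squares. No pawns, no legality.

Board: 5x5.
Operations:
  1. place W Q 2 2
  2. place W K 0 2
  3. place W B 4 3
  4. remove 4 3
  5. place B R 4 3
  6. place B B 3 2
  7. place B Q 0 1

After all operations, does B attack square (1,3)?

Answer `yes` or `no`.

Op 1: place WQ@(2,2)
Op 2: place WK@(0,2)
Op 3: place WB@(4,3)
Op 4: remove (4,3)
Op 5: place BR@(4,3)
Op 6: place BB@(3,2)
Op 7: place BQ@(0,1)
Per-piece attacks for B:
  BQ@(0,1): attacks (0,2) (0,0) (1,1) (2,1) (3,1) (4,1) (1,2) (2,3) (3,4) (1,0) [ray(0,1) blocked at (0,2)]
  BB@(3,2): attacks (4,3) (4,1) (2,3) (1,4) (2,1) (1,0) [ray(1,1) blocked at (4,3)]
  BR@(4,3): attacks (4,4) (4,2) (4,1) (4,0) (3,3) (2,3) (1,3) (0,3)
B attacks (1,3): yes

Answer: yes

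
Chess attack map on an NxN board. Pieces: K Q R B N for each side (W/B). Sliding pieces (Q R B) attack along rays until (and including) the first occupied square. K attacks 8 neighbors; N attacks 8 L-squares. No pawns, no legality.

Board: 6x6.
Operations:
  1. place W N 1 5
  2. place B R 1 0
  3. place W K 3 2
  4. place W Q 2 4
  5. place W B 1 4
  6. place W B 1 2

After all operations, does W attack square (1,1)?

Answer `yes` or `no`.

Answer: no

Derivation:
Op 1: place WN@(1,5)
Op 2: place BR@(1,0)
Op 3: place WK@(3,2)
Op 4: place WQ@(2,4)
Op 5: place WB@(1,4)
Op 6: place WB@(1,2)
Per-piece attacks for W:
  WB@(1,2): attacks (2,3) (3,4) (4,5) (2,1) (3,0) (0,3) (0,1)
  WB@(1,4): attacks (2,5) (2,3) (3,2) (0,5) (0,3) [ray(1,-1) blocked at (3,2)]
  WN@(1,5): attacks (2,3) (3,4) (0,3)
  WQ@(2,4): attacks (2,5) (2,3) (2,2) (2,1) (2,0) (3,4) (4,4) (5,4) (1,4) (3,5) (3,3) (4,2) (5,1) (1,5) (1,3) (0,2) [ray(-1,0) blocked at (1,4); ray(-1,1) blocked at (1,5)]
  WK@(3,2): attacks (3,3) (3,1) (4,2) (2,2) (4,3) (4,1) (2,3) (2,1)
W attacks (1,1): no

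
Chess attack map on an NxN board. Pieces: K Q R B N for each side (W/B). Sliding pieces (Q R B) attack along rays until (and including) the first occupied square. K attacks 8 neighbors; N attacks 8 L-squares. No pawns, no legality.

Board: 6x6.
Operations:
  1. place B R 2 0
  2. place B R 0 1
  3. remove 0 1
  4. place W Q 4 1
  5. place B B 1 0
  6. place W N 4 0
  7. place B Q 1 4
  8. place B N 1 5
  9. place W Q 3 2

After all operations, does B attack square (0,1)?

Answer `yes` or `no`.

Answer: yes

Derivation:
Op 1: place BR@(2,0)
Op 2: place BR@(0,1)
Op 3: remove (0,1)
Op 4: place WQ@(4,1)
Op 5: place BB@(1,0)
Op 6: place WN@(4,0)
Op 7: place BQ@(1,4)
Op 8: place BN@(1,5)
Op 9: place WQ@(3,2)
Per-piece attacks for B:
  BB@(1,0): attacks (2,1) (3,2) (0,1) [ray(1,1) blocked at (3,2)]
  BQ@(1,4): attacks (1,5) (1,3) (1,2) (1,1) (1,0) (2,4) (3,4) (4,4) (5,4) (0,4) (2,5) (2,3) (3,2) (0,5) (0,3) [ray(0,1) blocked at (1,5); ray(0,-1) blocked at (1,0); ray(1,-1) blocked at (3,2)]
  BN@(1,5): attacks (2,3) (3,4) (0,3)
  BR@(2,0): attacks (2,1) (2,2) (2,3) (2,4) (2,5) (3,0) (4,0) (1,0) [ray(1,0) blocked at (4,0); ray(-1,0) blocked at (1,0)]
B attacks (0,1): yes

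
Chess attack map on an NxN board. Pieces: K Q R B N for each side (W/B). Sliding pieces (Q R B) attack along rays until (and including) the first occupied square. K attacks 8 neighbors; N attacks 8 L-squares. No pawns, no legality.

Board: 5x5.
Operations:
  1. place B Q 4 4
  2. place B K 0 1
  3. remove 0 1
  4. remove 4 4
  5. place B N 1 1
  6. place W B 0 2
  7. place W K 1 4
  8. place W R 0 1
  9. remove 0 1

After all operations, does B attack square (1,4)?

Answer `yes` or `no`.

Answer: no

Derivation:
Op 1: place BQ@(4,4)
Op 2: place BK@(0,1)
Op 3: remove (0,1)
Op 4: remove (4,4)
Op 5: place BN@(1,1)
Op 6: place WB@(0,2)
Op 7: place WK@(1,4)
Op 8: place WR@(0,1)
Op 9: remove (0,1)
Per-piece attacks for B:
  BN@(1,1): attacks (2,3) (3,2) (0,3) (3,0)
B attacks (1,4): no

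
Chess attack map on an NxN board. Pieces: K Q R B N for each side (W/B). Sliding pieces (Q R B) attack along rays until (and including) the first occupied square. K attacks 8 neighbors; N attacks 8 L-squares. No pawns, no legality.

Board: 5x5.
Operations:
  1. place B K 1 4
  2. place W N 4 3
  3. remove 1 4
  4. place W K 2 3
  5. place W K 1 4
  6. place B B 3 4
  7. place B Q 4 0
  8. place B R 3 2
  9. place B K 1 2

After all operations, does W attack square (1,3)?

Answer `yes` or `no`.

Answer: yes

Derivation:
Op 1: place BK@(1,4)
Op 2: place WN@(4,3)
Op 3: remove (1,4)
Op 4: place WK@(2,3)
Op 5: place WK@(1,4)
Op 6: place BB@(3,4)
Op 7: place BQ@(4,0)
Op 8: place BR@(3,2)
Op 9: place BK@(1,2)
Per-piece attacks for W:
  WK@(1,4): attacks (1,3) (2,4) (0,4) (2,3) (0,3)
  WK@(2,3): attacks (2,4) (2,2) (3,3) (1,3) (3,4) (3,2) (1,4) (1,2)
  WN@(4,3): attacks (2,4) (3,1) (2,2)
W attacks (1,3): yes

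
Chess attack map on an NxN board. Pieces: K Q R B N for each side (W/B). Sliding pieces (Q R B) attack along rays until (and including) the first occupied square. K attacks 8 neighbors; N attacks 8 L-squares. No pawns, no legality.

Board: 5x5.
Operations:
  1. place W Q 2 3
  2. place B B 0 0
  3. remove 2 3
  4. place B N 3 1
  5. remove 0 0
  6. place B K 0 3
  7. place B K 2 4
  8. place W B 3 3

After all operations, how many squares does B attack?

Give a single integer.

Answer: 10

Derivation:
Op 1: place WQ@(2,3)
Op 2: place BB@(0,0)
Op 3: remove (2,3)
Op 4: place BN@(3,1)
Op 5: remove (0,0)
Op 6: place BK@(0,3)
Op 7: place BK@(2,4)
Op 8: place WB@(3,3)
Per-piece attacks for B:
  BK@(0,3): attacks (0,4) (0,2) (1,3) (1,4) (1,2)
  BK@(2,4): attacks (2,3) (3,4) (1,4) (3,3) (1,3)
  BN@(3,1): attacks (4,3) (2,3) (1,2) (1,0)
Union (10 distinct): (0,2) (0,4) (1,0) (1,2) (1,3) (1,4) (2,3) (3,3) (3,4) (4,3)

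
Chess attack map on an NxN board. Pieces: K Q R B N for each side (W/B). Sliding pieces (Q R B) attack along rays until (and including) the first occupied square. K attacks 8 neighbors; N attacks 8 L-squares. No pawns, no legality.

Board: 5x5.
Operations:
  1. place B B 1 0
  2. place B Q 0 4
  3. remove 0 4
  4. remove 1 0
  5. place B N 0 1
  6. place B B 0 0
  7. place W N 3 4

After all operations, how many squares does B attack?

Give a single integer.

Op 1: place BB@(1,0)
Op 2: place BQ@(0,4)
Op 3: remove (0,4)
Op 4: remove (1,0)
Op 5: place BN@(0,1)
Op 6: place BB@(0,0)
Op 7: place WN@(3,4)
Per-piece attacks for B:
  BB@(0,0): attacks (1,1) (2,2) (3,3) (4,4)
  BN@(0,1): attacks (1,3) (2,2) (2,0)
Union (6 distinct): (1,1) (1,3) (2,0) (2,2) (3,3) (4,4)

Answer: 6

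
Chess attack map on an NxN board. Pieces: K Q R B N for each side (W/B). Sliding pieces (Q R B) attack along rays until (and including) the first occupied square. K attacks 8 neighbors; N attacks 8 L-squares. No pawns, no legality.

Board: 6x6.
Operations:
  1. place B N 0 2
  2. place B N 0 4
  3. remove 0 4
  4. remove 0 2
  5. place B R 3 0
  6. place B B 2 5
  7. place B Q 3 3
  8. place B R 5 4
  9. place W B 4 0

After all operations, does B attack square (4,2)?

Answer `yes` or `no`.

Op 1: place BN@(0,2)
Op 2: place BN@(0,4)
Op 3: remove (0,4)
Op 4: remove (0,2)
Op 5: place BR@(3,0)
Op 6: place BB@(2,5)
Op 7: place BQ@(3,3)
Op 8: place BR@(5,4)
Op 9: place WB@(4,0)
Per-piece attacks for B:
  BB@(2,5): attacks (3,4) (4,3) (5,2) (1,4) (0,3)
  BR@(3,0): attacks (3,1) (3,2) (3,3) (4,0) (2,0) (1,0) (0,0) [ray(0,1) blocked at (3,3); ray(1,0) blocked at (4,0)]
  BQ@(3,3): attacks (3,4) (3,5) (3,2) (3,1) (3,0) (4,3) (5,3) (2,3) (1,3) (0,3) (4,4) (5,5) (4,2) (5,1) (2,4) (1,5) (2,2) (1,1) (0,0) [ray(0,-1) blocked at (3,0)]
  BR@(5,4): attacks (5,5) (5,3) (5,2) (5,1) (5,0) (4,4) (3,4) (2,4) (1,4) (0,4)
B attacks (4,2): yes

Answer: yes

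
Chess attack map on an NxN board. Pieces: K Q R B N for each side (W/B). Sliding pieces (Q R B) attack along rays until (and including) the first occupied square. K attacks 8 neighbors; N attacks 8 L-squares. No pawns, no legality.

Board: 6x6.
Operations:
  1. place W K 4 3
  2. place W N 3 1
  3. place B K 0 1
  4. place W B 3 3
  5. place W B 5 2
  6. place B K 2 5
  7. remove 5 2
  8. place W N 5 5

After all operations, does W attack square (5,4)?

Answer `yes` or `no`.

Op 1: place WK@(4,3)
Op 2: place WN@(3,1)
Op 3: place BK@(0,1)
Op 4: place WB@(3,3)
Op 5: place WB@(5,2)
Op 6: place BK@(2,5)
Op 7: remove (5,2)
Op 8: place WN@(5,5)
Per-piece attacks for W:
  WN@(3,1): attacks (4,3) (5,2) (2,3) (1,2) (5,0) (1,0)
  WB@(3,3): attacks (4,4) (5,5) (4,2) (5,1) (2,4) (1,5) (2,2) (1,1) (0,0) [ray(1,1) blocked at (5,5)]
  WK@(4,3): attacks (4,4) (4,2) (5,3) (3,3) (5,4) (5,2) (3,4) (3,2)
  WN@(5,5): attacks (4,3) (3,4)
W attacks (5,4): yes

Answer: yes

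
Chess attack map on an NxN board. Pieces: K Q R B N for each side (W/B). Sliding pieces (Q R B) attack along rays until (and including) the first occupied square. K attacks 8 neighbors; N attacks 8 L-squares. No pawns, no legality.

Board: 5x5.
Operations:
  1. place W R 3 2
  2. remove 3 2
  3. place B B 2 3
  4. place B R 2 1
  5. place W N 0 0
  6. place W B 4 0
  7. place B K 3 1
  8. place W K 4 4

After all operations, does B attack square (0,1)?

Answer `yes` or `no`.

Answer: yes

Derivation:
Op 1: place WR@(3,2)
Op 2: remove (3,2)
Op 3: place BB@(2,3)
Op 4: place BR@(2,1)
Op 5: place WN@(0,0)
Op 6: place WB@(4,0)
Op 7: place BK@(3,1)
Op 8: place WK@(4,4)
Per-piece attacks for B:
  BR@(2,1): attacks (2,2) (2,3) (2,0) (3,1) (1,1) (0,1) [ray(0,1) blocked at (2,3); ray(1,0) blocked at (3,1)]
  BB@(2,3): attacks (3,4) (3,2) (4,1) (1,4) (1,2) (0,1)
  BK@(3,1): attacks (3,2) (3,0) (4,1) (2,1) (4,2) (4,0) (2,2) (2,0)
B attacks (0,1): yes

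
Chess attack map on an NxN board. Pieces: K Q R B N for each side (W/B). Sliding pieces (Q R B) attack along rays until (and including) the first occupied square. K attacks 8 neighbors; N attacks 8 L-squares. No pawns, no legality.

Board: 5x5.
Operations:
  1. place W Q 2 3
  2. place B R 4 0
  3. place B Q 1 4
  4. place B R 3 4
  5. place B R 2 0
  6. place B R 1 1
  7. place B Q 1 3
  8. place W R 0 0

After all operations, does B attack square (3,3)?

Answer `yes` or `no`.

Op 1: place WQ@(2,3)
Op 2: place BR@(4,0)
Op 3: place BQ@(1,4)
Op 4: place BR@(3,4)
Op 5: place BR@(2,0)
Op 6: place BR@(1,1)
Op 7: place BQ@(1,3)
Op 8: place WR@(0,0)
Per-piece attacks for B:
  BR@(1,1): attacks (1,2) (1,3) (1,0) (2,1) (3,1) (4,1) (0,1) [ray(0,1) blocked at (1,3)]
  BQ@(1,3): attacks (1,4) (1,2) (1,1) (2,3) (0,3) (2,4) (2,2) (3,1) (4,0) (0,4) (0,2) [ray(0,1) blocked at (1,4); ray(0,-1) blocked at (1,1); ray(1,0) blocked at (2,3); ray(1,-1) blocked at (4,0)]
  BQ@(1,4): attacks (1,3) (2,4) (3,4) (0,4) (2,3) (0,3) [ray(0,-1) blocked at (1,3); ray(1,0) blocked at (3,4); ray(1,-1) blocked at (2,3)]
  BR@(2,0): attacks (2,1) (2,2) (2,3) (3,0) (4,0) (1,0) (0,0) [ray(0,1) blocked at (2,3); ray(1,0) blocked at (4,0); ray(-1,0) blocked at (0,0)]
  BR@(3,4): attacks (3,3) (3,2) (3,1) (3,0) (4,4) (2,4) (1,4) [ray(-1,0) blocked at (1,4)]
  BR@(4,0): attacks (4,1) (4,2) (4,3) (4,4) (3,0) (2,0) [ray(-1,0) blocked at (2,0)]
B attacks (3,3): yes

Answer: yes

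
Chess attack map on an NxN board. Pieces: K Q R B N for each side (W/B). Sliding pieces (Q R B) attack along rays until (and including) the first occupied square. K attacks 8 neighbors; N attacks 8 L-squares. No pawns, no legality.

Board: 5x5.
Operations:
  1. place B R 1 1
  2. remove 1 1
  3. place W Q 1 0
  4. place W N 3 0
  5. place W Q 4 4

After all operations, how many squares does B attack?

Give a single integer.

Op 1: place BR@(1,1)
Op 2: remove (1,1)
Op 3: place WQ@(1,0)
Op 4: place WN@(3,0)
Op 5: place WQ@(4,4)
Per-piece attacks for B:
Union (0 distinct): (none)

Answer: 0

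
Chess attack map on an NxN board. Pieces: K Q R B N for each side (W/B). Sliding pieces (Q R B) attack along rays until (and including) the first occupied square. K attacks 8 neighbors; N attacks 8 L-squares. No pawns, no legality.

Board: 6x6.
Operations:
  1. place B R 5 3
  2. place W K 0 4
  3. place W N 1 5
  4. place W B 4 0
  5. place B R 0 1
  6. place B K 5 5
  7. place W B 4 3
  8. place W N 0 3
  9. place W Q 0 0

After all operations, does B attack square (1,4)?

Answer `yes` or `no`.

Op 1: place BR@(5,3)
Op 2: place WK@(0,4)
Op 3: place WN@(1,5)
Op 4: place WB@(4,0)
Op 5: place BR@(0,1)
Op 6: place BK@(5,5)
Op 7: place WB@(4,3)
Op 8: place WN@(0,3)
Op 9: place WQ@(0,0)
Per-piece attacks for B:
  BR@(0,1): attacks (0,2) (0,3) (0,0) (1,1) (2,1) (3,1) (4,1) (5,1) [ray(0,1) blocked at (0,3); ray(0,-1) blocked at (0,0)]
  BR@(5,3): attacks (5,4) (5,5) (5,2) (5,1) (5,0) (4,3) [ray(0,1) blocked at (5,5); ray(-1,0) blocked at (4,3)]
  BK@(5,5): attacks (5,4) (4,5) (4,4)
B attacks (1,4): no

Answer: no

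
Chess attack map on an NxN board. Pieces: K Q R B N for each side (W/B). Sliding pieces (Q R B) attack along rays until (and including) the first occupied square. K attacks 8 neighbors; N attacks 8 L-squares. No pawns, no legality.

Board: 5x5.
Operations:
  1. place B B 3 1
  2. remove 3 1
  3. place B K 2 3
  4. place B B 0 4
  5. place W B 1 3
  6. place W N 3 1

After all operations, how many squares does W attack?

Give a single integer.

Op 1: place BB@(3,1)
Op 2: remove (3,1)
Op 3: place BK@(2,3)
Op 4: place BB@(0,4)
Op 5: place WB@(1,3)
Op 6: place WN@(3,1)
Per-piece attacks for W:
  WB@(1,3): attacks (2,4) (2,2) (3,1) (0,4) (0,2) [ray(1,-1) blocked at (3,1); ray(-1,1) blocked at (0,4)]
  WN@(3,1): attacks (4,3) (2,3) (1,2) (1,0)
Union (9 distinct): (0,2) (0,4) (1,0) (1,2) (2,2) (2,3) (2,4) (3,1) (4,3)

Answer: 9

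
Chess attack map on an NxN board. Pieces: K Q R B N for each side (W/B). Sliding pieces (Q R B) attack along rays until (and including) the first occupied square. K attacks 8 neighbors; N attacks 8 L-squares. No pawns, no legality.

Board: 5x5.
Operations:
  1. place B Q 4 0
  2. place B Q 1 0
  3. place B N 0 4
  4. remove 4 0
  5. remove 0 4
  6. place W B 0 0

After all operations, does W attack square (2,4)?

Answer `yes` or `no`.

Op 1: place BQ@(4,0)
Op 2: place BQ@(1,0)
Op 3: place BN@(0,4)
Op 4: remove (4,0)
Op 5: remove (0,4)
Op 6: place WB@(0,0)
Per-piece attacks for W:
  WB@(0,0): attacks (1,1) (2,2) (3,3) (4,4)
W attacks (2,4): no

Answer: no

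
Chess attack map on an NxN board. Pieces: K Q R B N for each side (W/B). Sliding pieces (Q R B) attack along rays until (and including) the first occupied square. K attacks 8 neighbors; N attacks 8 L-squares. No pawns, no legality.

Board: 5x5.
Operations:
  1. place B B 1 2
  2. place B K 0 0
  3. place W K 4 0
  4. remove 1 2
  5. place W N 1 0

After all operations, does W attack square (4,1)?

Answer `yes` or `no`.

Answer: yes

Derivation:
Op 1: place BB@(1,2)
Op 2: place BK@(0,0)
Op 3: place WK@(4,0)
Op 4: remove (1,2)
Op 5: place WN@(1,0)
Per-piece attacks for W:
  WN@(1,0): attacks (2,2) (3,1) (0,2)
  WK@(4,0): attacks (4,1) (3,0) (3,1)
W attacks (4,1): yes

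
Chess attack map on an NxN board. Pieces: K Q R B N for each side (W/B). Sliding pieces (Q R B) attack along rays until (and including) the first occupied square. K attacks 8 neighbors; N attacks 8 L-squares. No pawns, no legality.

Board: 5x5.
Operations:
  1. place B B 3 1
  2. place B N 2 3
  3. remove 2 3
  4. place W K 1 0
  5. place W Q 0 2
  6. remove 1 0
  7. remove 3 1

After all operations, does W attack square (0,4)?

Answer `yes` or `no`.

Answer: yes

Derivation:
Op 1: place BB@(3,1)
Op 2: place BN@(2,3)
Op 3: remove (2,3)
Op 4: place WK@(1,0)
Op 5: place WQ@(0,2)
Op 6: remove (1,0)
Op 7: remove (3,1)
Per-piece attacks for W:
  WQ@(0,2): attacks (0,3) (0,4) (0,1) (0,0) (1,2) (2,2) (3,2) (4,2) (1,3) (2,4) (1,1) (2,0)
W attacks (0,4): yes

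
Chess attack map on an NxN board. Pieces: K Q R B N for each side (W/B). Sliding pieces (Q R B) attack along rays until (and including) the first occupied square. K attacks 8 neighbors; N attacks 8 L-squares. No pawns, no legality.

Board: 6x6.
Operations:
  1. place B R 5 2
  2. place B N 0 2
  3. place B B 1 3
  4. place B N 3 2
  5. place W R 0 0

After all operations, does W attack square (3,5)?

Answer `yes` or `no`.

Answer: no

Derivation:
Op 1: place BR@(5,2)
Op 2: place BN@(0,2)
Op 3: place BB@(1,3)
Op 4: place BN@(3,2)
Op 5: place WR@(0,0)
Per-piece attacks for W:
  WR@(0,0): attacks (0,1) (0,2) (1,0) (2,0) (3,0) (4,0) (5,0) [ray(0,1) blocked at (0,2)]
W attacks (3,5): no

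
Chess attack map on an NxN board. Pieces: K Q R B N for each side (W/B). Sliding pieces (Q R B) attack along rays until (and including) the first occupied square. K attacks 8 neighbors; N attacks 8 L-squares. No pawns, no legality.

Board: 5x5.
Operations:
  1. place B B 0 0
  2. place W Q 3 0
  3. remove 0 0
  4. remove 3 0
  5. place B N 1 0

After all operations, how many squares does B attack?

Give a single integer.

Answer: 3

Derivation:
Op 1: place BB@(0,0)
Op 2: place WQ@(3,0)
Op 3: remove (0,0)
Op 4: remove (3,0)
Op 5: place BN@(1,0)
Per-piece attacks for B:
  BN@(1,0): attacks (2,2) (3,1) (0,2)
Union (3 distinct): (0,2) (2,2) (3,1)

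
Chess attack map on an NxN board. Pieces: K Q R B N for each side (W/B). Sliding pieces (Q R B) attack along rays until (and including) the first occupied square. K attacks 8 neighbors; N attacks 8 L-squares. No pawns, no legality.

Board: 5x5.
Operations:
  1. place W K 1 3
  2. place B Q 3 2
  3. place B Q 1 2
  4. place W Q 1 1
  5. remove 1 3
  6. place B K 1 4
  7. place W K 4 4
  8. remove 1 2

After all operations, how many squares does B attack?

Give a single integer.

Answer: 18

Derivation:
Op 1: place WK@(1,3)
Op 2: place BQ@(3,2)
Op 3: place BQ@(1,2)
Op 4: place WQ@(1,1)
Op 5: remove (1,3)
Op 6: place BK@(1,4)
Op 7: place WK@(4,4)
Op 8: remove (1,2)
Per-piece attacks for B:
  BK@(1,4): attacks (1,3) (2,4) (0,4) (2,3) (0,3)
  BQ@(3,2): attacks (3,3) (3,4) (3,1) (3,0) (4,2) (2,2) (1,2) (0,2) (4,3) (4,1) (2,3) (1,4) (2,1) (1,0) [ray(-1,1) blocked at (1,4)]
Union (18 distinct): (0,2) (0,3) (0,4) (1,0) (1,2) (1,3) (1,4) (2,1) (2,2) (2,3) (2,4) (3,0) (3,1) (3,3) (3,4) (4,1) (4,2) (4,3)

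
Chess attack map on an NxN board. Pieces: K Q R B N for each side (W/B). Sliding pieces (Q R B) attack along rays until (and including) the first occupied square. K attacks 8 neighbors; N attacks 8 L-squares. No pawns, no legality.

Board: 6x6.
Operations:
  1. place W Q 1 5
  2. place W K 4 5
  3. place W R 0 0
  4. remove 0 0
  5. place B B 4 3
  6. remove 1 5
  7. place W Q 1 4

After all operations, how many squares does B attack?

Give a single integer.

Op 1: place WQ@(1,5)
Op 2: place WK@(4,5)
Op 3: place WR@(0,0)
Op 4: remove (0,0)
Op 5: place BB@(4,3)
Op 6: remove (1,5)
Op 7: place WQ@(1,4)
Per-piece attacks for B:
  BB@(4,3): attacks (5,4) (5,2) (3,4) (2,5) (3,2) (2,1) (1,0)
Union (7 distinct): (1,0) (2,1) (2,5) (3,2) (3,4) (5,2) (5,4)

Answer: 7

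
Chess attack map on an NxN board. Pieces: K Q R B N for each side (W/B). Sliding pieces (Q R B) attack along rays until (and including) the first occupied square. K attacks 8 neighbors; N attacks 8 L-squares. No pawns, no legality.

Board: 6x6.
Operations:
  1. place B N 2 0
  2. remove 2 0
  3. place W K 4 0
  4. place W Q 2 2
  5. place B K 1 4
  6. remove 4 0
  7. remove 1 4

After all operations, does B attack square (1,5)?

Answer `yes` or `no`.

Answer: no

Derivation:
Op 1: place BN@(2,0)
Op 2: remove (2,0)
Op 3: place WK@(4,0)
Op 4: place WQ@(2,2)
Op 5: place BK@(1,4)
Op 6: remove (4,0)
Op 7: remove (1,4)
Per-piece attacks for B:
B attacks (1,5): no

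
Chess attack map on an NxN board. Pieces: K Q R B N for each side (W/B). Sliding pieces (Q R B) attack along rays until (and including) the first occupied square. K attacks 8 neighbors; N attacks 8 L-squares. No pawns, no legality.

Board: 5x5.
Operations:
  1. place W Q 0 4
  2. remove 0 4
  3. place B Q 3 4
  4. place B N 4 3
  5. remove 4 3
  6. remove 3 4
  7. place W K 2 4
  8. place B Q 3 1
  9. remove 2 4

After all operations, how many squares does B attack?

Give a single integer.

Op 1: place WQ@(0,4)
Op 2: remove (0,4)
Op 3: place BQ@(3,4)
Op 4: place BN@(4,3)
Op 5: remove (4,3)
Op 6: remove (3,4)
Op 7: place WK@(2,4)
Op 8: place BQ@(3,1)
Op 9: remove (2,4)
Per-piece attacks for B:
  BQ@(3,1): attacks (3,2) (3,3) (3,4) (3,0) (4,1) (2,1) (1,1) (0,1) (4,2) (4,0) (2,2) (1,3) (0,4) (2,0)
Union (14 distinct): (0,1) (0,4) (1,1) (1,3) (2,0) (2,1) (2,2) (3,0) (3,2) (3,3) (3,4) (4,0) (4,1) (4,2)

Answer: 14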